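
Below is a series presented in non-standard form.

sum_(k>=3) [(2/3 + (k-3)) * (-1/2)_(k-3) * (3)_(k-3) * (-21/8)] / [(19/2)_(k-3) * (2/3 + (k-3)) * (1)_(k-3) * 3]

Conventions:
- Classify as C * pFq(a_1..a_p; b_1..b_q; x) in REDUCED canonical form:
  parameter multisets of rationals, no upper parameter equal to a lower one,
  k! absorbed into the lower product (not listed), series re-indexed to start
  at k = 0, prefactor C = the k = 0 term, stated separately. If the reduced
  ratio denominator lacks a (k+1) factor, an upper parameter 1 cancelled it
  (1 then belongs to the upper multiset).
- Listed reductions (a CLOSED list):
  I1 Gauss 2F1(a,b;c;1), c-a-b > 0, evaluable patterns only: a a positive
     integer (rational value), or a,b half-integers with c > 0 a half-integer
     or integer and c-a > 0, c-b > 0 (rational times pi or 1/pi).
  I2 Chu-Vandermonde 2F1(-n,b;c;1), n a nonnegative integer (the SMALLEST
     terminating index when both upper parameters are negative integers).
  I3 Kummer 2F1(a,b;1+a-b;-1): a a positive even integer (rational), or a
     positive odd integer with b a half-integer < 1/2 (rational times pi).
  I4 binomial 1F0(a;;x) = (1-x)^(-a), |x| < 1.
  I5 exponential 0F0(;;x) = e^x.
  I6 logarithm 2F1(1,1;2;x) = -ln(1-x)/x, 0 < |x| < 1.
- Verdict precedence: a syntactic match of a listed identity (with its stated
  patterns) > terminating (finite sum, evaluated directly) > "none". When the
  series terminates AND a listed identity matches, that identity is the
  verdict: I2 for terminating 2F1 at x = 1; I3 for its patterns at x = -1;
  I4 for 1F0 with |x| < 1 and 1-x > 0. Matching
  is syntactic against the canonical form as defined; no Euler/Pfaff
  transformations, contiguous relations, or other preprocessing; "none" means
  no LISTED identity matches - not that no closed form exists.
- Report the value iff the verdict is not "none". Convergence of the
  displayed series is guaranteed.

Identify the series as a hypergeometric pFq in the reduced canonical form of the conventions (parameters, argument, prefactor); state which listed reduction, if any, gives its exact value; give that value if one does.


At argument 1: a 2F1 with upper {-1/2, 3}, lower {19/2}, scaled by C = -7/8. Verdict: Gauss (I1, integer-parameter pattern) fires (x = 1: the Gamma ratio telescopes since c-a-b = 7 > 0 and a = 3 in Z>0). Exact value: -1105/1536.

The tell: t_0 = -7/8 here, and striking the common factor k + 2/3 reduces the term (C = -7/8).
Adjacent-term ratio: r(k) = 1 * (k-1/2) (k+3) / [(k+19/2) (k+1)] ; factor over Q: parameters, x = 1, and C = -7/8.


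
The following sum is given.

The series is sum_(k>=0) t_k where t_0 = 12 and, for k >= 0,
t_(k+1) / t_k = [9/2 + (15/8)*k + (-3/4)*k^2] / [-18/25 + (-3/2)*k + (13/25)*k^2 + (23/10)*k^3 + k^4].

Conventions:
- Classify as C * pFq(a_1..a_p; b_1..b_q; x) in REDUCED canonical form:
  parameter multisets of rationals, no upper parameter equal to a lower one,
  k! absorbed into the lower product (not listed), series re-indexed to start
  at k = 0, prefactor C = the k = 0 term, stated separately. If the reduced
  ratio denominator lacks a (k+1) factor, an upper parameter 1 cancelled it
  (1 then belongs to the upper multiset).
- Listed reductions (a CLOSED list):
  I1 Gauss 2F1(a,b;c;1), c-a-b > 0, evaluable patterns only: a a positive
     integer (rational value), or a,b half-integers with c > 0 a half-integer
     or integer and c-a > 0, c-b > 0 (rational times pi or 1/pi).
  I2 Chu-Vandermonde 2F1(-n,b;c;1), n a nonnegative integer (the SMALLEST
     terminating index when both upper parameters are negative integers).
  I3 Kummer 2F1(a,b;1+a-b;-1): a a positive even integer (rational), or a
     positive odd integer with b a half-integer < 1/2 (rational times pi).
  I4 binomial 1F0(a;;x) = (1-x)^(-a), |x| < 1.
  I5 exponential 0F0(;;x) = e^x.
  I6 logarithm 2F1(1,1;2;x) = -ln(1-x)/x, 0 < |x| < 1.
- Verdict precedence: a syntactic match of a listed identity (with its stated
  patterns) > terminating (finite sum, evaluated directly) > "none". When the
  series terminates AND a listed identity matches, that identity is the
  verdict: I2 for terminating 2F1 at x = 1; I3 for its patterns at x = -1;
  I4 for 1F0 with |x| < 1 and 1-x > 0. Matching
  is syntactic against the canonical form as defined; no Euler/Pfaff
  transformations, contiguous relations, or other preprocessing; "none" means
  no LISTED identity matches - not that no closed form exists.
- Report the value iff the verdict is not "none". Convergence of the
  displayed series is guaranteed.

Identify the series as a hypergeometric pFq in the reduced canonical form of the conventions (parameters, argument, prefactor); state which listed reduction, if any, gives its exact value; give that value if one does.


Reduced: x = -3/4, 1F2, upper = {-4}, lower = {-4/5, 3/5}, C = 12. Verdict: terminating - the sum ends at index 4 because -4 is a negative integer; exact evaluation follows. Sum: -433353603/1171456.

Key step: with t_0 = 12, the ratio is unreduced: k + 3/2 divides both sides (C = 12, x = -3/4).
Ratio: r(k) = (-3/4) * (k-4) / [(k-4/5) (k+3/5) (k+1)] - rational in k. x = (-3/4); t_0 = 12; negate the roots.


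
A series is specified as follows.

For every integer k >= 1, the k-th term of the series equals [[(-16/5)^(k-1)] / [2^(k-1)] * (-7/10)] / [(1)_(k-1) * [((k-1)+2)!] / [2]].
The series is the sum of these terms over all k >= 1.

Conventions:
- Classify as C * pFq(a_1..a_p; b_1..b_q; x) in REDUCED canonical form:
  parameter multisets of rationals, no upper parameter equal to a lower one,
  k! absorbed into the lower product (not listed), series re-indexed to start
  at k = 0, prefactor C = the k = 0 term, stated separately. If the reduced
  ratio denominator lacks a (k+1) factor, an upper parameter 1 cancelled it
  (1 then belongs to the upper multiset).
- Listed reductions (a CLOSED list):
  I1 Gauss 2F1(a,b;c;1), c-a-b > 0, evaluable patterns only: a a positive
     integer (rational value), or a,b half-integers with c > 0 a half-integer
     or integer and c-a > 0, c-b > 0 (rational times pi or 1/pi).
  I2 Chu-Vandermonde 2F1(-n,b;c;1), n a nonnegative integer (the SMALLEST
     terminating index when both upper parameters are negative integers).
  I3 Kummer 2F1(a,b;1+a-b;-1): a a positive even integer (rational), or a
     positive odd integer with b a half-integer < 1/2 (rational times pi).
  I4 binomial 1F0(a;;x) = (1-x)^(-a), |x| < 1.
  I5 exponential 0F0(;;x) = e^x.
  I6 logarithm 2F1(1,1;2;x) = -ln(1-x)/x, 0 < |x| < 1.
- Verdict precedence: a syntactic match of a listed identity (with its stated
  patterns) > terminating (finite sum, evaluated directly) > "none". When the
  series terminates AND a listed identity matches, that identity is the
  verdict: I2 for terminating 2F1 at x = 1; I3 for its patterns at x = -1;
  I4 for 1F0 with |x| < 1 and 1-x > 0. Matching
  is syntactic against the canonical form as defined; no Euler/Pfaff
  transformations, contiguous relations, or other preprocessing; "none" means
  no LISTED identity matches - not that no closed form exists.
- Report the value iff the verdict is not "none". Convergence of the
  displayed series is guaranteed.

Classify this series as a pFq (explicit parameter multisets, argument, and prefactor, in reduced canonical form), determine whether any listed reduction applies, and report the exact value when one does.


Reduced: x = -8/5, 0F1, upper = {-}, lower = {3}, C = -7/10. Verdict: none. Every listed pattern misses the 0F1 form at -8/5, upper {-}.

Key observation: from the first term -7/10: the two k-th powers (C = -7/10, x = -8/5) combine into one argument.
Adjacent-term ratio: r(k) = (-8/5) * 1 / [(k+3) (k+1)] ; factor over Q: parameters, x = (-8/5), and C = -7/10.


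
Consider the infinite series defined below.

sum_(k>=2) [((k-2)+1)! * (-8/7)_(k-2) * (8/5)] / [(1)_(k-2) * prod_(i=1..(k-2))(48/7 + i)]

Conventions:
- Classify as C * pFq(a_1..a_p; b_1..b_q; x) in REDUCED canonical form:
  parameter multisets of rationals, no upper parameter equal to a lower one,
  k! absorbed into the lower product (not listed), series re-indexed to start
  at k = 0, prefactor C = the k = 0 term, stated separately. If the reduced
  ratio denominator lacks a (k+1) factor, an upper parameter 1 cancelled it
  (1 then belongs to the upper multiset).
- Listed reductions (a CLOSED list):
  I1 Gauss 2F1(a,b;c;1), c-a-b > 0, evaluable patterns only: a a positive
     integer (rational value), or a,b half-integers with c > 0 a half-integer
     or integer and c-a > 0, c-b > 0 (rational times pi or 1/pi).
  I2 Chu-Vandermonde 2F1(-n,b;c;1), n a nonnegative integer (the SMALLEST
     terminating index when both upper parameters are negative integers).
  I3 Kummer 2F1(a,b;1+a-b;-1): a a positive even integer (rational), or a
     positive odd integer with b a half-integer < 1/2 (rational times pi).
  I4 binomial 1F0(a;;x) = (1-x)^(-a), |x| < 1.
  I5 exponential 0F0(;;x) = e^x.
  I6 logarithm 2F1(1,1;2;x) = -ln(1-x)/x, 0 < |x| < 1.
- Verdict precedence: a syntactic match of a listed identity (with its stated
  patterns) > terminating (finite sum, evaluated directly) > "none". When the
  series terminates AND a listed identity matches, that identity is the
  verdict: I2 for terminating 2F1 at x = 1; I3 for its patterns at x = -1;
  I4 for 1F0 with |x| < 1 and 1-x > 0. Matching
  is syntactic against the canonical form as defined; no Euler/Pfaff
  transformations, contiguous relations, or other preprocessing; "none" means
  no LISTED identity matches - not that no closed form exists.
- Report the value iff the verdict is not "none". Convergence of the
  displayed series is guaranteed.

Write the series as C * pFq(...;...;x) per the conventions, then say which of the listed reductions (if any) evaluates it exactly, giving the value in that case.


With C = 8/5: the canonical form is 2F1(-8/7, 2; 55/7; 1). Verdict (x = 1): the Gauss summation I1 applies (x = 1: the Gamma ratio telescopes since c-a-b = 7 > 0 and a = 2 in Z>0). Hence: 1968/1715.

Key observation: with t_0 = 8/5, the lower running product (prefactor 8/5) is a rising factorial.
Term ratio: r(k) = 1 * (k-8/7) (k+2) / [(k+55/7) (k+1)] - poly over poly, x = 1 from leading terms; C = 8/5 at k = 0.


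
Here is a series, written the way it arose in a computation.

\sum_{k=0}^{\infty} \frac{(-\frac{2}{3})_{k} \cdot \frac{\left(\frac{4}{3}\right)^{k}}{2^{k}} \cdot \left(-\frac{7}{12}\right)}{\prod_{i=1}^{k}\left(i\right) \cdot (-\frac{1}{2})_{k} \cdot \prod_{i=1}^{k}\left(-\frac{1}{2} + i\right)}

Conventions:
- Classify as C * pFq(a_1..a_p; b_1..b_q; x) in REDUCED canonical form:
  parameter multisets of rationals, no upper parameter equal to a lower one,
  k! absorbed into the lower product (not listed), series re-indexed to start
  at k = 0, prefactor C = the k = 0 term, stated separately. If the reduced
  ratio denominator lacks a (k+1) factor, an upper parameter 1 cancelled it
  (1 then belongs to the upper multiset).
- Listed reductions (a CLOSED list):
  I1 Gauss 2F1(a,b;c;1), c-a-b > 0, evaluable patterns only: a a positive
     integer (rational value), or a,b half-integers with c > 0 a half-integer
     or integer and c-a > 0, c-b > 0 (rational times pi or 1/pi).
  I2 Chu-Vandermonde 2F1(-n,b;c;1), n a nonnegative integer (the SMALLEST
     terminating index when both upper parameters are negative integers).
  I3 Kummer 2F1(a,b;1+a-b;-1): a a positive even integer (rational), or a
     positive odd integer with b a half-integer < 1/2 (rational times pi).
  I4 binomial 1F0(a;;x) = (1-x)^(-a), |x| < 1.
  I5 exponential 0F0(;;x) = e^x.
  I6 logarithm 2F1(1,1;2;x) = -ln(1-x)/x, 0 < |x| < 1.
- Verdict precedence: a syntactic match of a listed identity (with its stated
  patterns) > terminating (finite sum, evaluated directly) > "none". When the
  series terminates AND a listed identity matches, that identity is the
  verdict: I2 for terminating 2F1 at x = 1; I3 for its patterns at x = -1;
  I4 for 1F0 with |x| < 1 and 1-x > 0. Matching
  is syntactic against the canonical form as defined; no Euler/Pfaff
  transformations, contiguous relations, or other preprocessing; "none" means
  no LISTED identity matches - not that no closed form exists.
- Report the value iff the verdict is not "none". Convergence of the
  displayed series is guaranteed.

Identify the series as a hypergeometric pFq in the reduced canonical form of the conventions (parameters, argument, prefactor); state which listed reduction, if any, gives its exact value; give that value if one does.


With C = -\frac{7}{12}: the canonical form is 1F2(-\frac{2}{3}; -\frac{1}{2}, \frac{1}{2}; \frac{2}{3}). Verdict: none - this 1F2 at x = \frac{2}{3} matches no listed pattern, and upper {-\frac{2}{3}} holds no stopper.

Key step: t_0 = -\frac{7}{12} here, and the lower running product (C = -7/12) is a rising factorial.
Ratio: r(k) = \frac{2}{3} * (k-\frac{2}{3}) / [(k-\frac{1}{2}) (k+\frac{1}{2}) (k+1)] - rational; roots negated = parameters, x = \frac{2}{3}, C = -\frac{7}{12}.


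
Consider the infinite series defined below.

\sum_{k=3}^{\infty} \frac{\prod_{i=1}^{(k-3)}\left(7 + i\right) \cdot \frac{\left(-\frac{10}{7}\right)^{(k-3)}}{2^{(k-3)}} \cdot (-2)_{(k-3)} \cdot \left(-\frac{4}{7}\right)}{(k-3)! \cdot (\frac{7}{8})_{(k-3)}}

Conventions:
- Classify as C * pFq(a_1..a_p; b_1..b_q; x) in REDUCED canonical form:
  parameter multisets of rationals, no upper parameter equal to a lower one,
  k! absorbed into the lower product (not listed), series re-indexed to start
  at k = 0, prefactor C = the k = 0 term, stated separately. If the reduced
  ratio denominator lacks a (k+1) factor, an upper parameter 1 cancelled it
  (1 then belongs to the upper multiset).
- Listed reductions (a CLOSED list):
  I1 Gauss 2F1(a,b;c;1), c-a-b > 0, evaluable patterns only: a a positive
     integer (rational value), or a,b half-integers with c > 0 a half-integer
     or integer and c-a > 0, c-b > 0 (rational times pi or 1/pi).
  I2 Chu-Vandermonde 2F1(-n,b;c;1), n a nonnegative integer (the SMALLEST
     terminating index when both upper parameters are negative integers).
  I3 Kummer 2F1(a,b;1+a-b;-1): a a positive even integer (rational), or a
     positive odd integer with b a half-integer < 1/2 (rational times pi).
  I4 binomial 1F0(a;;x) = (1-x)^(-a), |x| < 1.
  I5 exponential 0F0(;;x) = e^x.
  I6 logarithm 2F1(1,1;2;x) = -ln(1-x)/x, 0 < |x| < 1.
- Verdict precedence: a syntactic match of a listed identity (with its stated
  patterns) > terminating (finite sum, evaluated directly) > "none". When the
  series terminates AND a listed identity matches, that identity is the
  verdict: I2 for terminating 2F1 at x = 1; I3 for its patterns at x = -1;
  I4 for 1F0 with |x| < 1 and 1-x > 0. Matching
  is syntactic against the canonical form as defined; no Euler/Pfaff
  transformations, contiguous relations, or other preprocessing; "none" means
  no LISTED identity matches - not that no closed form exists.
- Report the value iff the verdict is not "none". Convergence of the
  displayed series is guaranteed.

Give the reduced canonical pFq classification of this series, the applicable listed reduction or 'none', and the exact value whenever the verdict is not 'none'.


x = -\frac{5}{7} here; the reduced form reads 2F1, upper {-2, 8}, lower {\frac{7}{8}}, C = -\frac{4}{7}. Verdict: terminating - upper parameter -2 makes this a finite sum (last index 2), evaluated exactly. Exact value: -\frac{50012}{2401}.

The tell: from the first term -\frac{4}{7}: the running product (C = -4/7, x = -5/7) telescopes to a rising factorial.
Adjacent-term ratio: r(k) = -\frac{5}{7} * (k-2) (k+8) / [(k+\frac{7}{8}) (k+1)] - rational in k, leading ratio -\frac{5}{7}; with t_0 = -\frac{4}{7}, classification follows.


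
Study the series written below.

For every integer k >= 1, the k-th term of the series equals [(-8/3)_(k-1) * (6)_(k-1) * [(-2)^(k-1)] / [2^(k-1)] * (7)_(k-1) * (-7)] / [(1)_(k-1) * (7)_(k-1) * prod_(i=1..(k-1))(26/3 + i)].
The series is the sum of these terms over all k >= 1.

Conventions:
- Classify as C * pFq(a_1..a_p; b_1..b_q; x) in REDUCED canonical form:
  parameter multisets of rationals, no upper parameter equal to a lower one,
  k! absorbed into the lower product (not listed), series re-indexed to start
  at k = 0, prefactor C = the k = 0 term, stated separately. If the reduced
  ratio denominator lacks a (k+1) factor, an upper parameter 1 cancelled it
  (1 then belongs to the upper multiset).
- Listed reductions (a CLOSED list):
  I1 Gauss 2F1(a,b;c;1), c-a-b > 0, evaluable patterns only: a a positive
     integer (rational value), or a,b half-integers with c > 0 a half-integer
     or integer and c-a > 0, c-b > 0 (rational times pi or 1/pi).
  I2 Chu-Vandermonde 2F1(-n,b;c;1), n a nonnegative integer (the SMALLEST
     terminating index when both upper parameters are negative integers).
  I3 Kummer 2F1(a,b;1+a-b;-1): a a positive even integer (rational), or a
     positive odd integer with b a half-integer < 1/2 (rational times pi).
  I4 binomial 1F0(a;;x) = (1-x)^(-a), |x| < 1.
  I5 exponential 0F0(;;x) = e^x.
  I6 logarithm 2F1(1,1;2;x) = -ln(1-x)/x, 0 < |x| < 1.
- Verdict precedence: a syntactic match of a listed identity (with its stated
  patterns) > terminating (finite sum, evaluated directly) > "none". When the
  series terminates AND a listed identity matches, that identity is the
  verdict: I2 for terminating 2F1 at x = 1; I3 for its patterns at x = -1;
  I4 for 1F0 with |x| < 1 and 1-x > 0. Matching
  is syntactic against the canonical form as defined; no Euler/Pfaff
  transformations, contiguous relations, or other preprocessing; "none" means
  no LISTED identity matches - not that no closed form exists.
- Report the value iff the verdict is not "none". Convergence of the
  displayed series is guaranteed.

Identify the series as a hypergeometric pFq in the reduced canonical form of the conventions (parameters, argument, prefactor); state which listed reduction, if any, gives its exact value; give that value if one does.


Reduced: x = -1, 2F1, upper = {-8/3, 6}, lower = {29/3}, C = -7. Verdict: Kummer's theorem (I3) fires (x = -1; c = 29/3 equals 1+a-b for upper {-8/3, 6}: listed pattern). Value: -2093/81.

Structural cue: t_0 being -7, (1)_k (C = -7) is k! itself.
Consecutive-term ratio: r(k) = (-1) * (k-8/3) (k+6) / [(k+29/3) (k+1)] - rational; roots negated = parameters, x = (-1), C = -7.


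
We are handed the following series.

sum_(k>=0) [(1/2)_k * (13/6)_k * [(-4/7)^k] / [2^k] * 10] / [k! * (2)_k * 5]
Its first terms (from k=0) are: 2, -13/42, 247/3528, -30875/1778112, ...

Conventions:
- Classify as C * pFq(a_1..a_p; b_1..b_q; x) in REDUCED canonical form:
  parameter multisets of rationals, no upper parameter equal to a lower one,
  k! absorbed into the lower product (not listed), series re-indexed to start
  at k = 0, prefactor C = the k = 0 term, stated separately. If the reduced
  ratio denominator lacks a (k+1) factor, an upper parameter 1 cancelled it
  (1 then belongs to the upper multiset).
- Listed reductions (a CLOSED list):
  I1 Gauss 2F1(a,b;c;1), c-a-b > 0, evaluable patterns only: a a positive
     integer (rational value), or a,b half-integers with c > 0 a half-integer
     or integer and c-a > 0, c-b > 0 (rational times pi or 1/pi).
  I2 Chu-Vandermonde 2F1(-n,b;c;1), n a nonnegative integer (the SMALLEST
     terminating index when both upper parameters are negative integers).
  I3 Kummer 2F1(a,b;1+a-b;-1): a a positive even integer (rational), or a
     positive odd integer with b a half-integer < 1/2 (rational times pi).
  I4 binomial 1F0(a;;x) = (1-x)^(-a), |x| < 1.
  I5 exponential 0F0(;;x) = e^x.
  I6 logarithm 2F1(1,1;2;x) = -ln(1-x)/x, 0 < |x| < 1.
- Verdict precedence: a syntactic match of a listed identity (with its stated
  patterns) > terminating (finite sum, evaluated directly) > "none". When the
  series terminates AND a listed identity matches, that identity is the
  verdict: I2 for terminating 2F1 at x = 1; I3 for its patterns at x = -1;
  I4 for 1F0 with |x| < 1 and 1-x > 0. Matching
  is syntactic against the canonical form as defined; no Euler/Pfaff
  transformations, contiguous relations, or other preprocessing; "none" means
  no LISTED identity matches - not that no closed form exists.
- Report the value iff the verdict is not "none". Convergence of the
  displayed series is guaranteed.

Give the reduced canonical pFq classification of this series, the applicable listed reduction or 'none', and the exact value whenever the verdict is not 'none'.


At argument -2/7: a 2F1 with upper {1/2, 13/6}, lower {2}, scaled by C = 2. Verdict: none. A 2F1 with upper {1/2, 13/6} fits none of I1-I6 at x = -2/7; the sum runs forever.

Structural cue: x = (-2/7) and the constant factors (prefactor 2) combine into one prefactor.
Ratio: r(k) = (-2/7) * (k+1/2) (k+13/6) / [(k+2) (k+1)] - rational in k. x = (-2/7); t_0 = 2; negate the roots.


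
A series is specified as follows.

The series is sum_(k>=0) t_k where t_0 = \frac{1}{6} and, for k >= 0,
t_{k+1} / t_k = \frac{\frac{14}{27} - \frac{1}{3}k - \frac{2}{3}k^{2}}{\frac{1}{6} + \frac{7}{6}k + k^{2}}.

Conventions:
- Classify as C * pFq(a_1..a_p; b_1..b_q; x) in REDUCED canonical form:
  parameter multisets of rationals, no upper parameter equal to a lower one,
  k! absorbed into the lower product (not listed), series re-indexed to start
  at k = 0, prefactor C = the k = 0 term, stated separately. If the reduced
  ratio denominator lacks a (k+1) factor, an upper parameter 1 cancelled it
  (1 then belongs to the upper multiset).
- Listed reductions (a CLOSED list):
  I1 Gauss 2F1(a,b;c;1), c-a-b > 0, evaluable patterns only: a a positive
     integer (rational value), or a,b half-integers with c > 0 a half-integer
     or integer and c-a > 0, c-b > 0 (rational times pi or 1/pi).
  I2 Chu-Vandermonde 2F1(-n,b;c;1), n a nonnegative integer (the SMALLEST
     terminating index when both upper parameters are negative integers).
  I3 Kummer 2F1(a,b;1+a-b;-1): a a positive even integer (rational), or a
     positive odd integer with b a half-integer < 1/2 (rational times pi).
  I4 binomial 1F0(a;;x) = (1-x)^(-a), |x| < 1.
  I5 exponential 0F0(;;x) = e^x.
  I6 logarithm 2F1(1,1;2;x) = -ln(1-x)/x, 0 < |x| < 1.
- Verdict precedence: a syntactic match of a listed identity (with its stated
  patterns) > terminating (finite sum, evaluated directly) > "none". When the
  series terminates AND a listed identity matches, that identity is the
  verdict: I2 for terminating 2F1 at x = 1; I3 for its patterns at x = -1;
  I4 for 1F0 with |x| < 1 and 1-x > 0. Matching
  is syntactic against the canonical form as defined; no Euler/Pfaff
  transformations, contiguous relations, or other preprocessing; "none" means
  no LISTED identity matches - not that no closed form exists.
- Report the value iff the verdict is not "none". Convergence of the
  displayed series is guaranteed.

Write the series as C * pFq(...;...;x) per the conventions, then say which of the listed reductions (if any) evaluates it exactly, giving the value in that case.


Canonical form: C = \frac{1}{6} times 2F1 with upper {-\frac{2}{3}, \frac{7}{6}}, lower {\frac{1}{6}}, x = -\frac{2}{3}. Verdict: none. Every listed pattern misses the 2F1 form at -\frac{2}{3}, upper {-\frac{2}{3}, \frac{7}{6}}.

Structural cue: x = -\frac{2}{3} and roots of the ratio polynomials (C = 1/6) are the negated parameters.
Consecutive-term ratio: r(k) = -\frac{2}{3} * (k-\frac{2}{3}) (k+\frac{7}{6}) / [(k+\frac{1}{6}) (k+1)] ; factor over Q: parameters, x = -\frac{2}{3}, and C = \frac{1}{6}.


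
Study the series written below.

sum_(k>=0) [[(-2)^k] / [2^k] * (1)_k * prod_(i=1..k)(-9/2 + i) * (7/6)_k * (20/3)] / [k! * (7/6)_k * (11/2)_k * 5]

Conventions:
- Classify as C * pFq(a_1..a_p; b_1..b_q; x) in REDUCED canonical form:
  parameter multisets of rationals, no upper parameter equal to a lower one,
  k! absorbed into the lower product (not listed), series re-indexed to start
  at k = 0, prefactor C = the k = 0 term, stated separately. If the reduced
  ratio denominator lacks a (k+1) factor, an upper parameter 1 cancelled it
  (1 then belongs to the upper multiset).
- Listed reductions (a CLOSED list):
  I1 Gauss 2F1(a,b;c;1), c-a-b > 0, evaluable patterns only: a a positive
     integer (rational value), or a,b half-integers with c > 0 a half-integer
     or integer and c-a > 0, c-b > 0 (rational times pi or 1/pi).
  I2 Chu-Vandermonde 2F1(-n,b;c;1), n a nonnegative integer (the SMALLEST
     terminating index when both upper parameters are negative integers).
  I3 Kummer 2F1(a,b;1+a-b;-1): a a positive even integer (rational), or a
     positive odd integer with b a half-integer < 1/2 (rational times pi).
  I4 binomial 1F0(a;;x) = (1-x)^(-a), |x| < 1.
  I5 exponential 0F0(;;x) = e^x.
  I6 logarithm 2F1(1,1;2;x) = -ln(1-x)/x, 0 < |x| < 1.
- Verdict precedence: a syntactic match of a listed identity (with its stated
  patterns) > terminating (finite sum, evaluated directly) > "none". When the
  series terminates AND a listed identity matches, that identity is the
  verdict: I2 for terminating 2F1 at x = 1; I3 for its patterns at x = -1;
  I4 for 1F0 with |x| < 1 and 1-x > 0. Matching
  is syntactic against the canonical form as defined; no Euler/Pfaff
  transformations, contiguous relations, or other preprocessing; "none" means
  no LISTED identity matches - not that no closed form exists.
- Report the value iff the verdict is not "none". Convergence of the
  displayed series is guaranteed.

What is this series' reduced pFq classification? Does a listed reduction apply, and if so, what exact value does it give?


At argument -1: a 2F1 with upper {-7/2, 1}, lower {11/2}, scaled by C = 4/3. Verdict (x = -1): the Kummer evaluation I3 applies (x = -1; c = 11/2 equals 1+a-b for upper {-7/2, 1}: listed pattern). Its exact value is (105/128) * pi.

Structural cue: t_0 being 4/3, the parameter 7/6 appears in both the upper and lower lists and cancels.
Ratio: r(k) = (-1) * (k-7/2) (k+1) / [(k+11/2) (k+1)] ; factor over Q: parameters, x = (-1), and C = 4/3.


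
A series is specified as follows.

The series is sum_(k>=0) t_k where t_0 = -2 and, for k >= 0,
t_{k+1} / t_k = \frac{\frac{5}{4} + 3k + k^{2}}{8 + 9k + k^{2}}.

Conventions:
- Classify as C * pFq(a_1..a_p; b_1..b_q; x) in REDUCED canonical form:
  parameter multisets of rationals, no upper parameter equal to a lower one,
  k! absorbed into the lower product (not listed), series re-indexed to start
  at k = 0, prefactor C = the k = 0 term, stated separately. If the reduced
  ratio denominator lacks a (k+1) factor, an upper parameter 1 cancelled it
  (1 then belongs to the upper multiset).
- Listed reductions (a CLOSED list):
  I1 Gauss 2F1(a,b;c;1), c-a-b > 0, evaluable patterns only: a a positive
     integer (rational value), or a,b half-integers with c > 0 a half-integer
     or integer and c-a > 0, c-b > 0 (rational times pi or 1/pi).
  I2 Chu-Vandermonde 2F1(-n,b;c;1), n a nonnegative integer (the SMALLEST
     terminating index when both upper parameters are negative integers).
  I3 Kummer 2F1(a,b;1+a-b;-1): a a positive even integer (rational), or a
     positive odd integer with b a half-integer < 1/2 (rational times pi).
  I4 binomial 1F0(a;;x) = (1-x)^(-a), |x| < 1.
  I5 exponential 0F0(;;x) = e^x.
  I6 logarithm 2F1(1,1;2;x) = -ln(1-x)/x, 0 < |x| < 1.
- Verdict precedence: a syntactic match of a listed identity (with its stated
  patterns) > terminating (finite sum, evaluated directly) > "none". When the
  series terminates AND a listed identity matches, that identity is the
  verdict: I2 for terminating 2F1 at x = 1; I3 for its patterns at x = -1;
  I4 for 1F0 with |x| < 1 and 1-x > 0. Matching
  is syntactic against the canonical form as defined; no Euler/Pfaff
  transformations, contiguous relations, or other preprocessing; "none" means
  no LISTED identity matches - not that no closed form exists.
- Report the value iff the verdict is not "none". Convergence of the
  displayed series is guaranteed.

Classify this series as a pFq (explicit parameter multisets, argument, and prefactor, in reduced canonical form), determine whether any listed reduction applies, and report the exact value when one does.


Prefactor -2, argument 1: 2F1 with upper {\frac{1}{2}, \frac{5}{2}} over lower {8}. Verdict: this is the half-integer Gauss pattern (I1) (x = 1; upper {\frac{1}{2}, \frac{5}{2}} half-integers, c = 8 in the evaluable pattern). Hence: \left(-\frac{1048576}{135135}\right) / \pi.

The tell: t_0 being -2, the expanded ratio factors over Q; C = -2, roots give parameters.
Term ratio: r(k) = 1 * (k+\frac{1}{2}) (k+\frac{5}{2}) / [(k+8) (k+1)] - poly over poly, x = 1 from leading terms; C = -2 at k = 0.


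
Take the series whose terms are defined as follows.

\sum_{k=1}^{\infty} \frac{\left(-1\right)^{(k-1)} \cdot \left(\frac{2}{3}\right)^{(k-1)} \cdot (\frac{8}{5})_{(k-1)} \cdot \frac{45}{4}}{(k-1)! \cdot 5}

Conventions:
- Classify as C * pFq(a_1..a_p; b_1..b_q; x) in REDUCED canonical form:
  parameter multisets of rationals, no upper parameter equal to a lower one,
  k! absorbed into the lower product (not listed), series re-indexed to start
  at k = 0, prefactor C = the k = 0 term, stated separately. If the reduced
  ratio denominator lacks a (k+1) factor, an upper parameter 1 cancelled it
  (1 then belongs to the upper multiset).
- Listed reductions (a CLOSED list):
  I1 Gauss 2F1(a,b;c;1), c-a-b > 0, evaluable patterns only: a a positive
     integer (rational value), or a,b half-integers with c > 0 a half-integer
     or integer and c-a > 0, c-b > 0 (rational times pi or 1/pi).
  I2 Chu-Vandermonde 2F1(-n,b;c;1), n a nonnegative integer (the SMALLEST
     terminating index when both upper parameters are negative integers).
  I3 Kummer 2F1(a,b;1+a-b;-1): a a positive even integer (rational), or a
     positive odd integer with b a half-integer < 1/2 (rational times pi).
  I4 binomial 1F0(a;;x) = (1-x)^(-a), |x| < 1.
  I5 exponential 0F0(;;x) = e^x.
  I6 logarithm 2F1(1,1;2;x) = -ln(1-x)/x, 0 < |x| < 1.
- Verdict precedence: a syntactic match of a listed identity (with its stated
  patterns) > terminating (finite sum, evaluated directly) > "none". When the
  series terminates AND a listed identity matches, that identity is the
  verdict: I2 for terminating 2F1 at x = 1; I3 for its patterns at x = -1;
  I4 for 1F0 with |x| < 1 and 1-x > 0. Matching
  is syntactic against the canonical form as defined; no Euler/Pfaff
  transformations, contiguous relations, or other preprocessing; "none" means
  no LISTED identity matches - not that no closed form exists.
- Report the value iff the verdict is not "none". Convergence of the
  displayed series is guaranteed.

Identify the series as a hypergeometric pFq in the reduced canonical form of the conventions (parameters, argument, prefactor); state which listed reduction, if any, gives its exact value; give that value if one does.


Classification (C = \frac{9}{4}): 1F0 with upper {\frac{8}{5}}, lower {-}, argument x = -\frac{2}{3}. Verdict at x = -\frac{2}{3}: the binomial series (I4) matches (the 1F0 binomial series: exponent -8/5, x = -\frac{2}{3}). Exact value: \frac{9}{4} \cdot \left(\frac{5}{3}\right)^{-\frac{8}{5}}.

Key observation: t_0 = \frac{9}{4} here, and the constant factors (C = 9/4) combine into one prefactor.
Term ratio: r(k) = -\frac{2}{3} * (k+\frac{8}{5}) / [(k+1)] - rational; roots negated = parameters, x = -\frac{2}{3}, C = \frac{9}{4}.


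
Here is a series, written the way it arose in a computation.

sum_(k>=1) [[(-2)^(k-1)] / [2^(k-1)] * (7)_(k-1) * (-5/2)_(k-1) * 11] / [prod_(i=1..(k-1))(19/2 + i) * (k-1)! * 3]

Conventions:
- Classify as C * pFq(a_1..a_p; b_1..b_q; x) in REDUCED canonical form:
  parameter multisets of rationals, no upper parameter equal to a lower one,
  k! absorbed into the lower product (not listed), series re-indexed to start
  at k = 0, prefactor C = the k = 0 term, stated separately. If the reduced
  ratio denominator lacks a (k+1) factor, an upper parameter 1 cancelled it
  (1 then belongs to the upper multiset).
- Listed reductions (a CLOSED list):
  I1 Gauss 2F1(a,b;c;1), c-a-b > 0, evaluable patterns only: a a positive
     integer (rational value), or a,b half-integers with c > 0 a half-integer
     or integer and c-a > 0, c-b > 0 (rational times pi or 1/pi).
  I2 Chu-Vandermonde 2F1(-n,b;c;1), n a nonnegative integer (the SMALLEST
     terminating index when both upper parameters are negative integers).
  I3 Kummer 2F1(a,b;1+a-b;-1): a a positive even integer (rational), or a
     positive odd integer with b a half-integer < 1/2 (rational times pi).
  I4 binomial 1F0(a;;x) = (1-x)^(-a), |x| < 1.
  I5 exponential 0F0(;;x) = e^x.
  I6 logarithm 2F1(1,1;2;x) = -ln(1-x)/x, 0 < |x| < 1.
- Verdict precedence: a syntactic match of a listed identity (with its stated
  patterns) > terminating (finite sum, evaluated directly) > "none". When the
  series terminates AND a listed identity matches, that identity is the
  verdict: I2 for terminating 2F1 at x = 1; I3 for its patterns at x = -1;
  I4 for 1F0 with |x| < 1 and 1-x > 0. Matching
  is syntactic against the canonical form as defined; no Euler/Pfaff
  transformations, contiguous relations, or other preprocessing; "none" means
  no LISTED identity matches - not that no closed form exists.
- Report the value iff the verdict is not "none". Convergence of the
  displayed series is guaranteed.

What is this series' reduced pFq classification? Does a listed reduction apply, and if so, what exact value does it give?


Key step: from the first term 11/3: the constant factors (C = 11/3, x = -1) combine into one prefactor.
Consecutive-term ratio: r(k) = (-1) * (k-5/2) (k+7) / [(k+21/2) (k+1)] ; factor over Q: parameters, x = (-1), and C = 11/3.

The series (x = -1) is 2F1: upper {-5/2, 7}, lower {21/2}, prefactor 11/3. Verdict: Kummer's theorem (I3) matches (x = -1; c = 21/2 equals 1+a-b for upper {-5/2, 7}: listed pattern). Exact value: (17782765/4194304) * pi.


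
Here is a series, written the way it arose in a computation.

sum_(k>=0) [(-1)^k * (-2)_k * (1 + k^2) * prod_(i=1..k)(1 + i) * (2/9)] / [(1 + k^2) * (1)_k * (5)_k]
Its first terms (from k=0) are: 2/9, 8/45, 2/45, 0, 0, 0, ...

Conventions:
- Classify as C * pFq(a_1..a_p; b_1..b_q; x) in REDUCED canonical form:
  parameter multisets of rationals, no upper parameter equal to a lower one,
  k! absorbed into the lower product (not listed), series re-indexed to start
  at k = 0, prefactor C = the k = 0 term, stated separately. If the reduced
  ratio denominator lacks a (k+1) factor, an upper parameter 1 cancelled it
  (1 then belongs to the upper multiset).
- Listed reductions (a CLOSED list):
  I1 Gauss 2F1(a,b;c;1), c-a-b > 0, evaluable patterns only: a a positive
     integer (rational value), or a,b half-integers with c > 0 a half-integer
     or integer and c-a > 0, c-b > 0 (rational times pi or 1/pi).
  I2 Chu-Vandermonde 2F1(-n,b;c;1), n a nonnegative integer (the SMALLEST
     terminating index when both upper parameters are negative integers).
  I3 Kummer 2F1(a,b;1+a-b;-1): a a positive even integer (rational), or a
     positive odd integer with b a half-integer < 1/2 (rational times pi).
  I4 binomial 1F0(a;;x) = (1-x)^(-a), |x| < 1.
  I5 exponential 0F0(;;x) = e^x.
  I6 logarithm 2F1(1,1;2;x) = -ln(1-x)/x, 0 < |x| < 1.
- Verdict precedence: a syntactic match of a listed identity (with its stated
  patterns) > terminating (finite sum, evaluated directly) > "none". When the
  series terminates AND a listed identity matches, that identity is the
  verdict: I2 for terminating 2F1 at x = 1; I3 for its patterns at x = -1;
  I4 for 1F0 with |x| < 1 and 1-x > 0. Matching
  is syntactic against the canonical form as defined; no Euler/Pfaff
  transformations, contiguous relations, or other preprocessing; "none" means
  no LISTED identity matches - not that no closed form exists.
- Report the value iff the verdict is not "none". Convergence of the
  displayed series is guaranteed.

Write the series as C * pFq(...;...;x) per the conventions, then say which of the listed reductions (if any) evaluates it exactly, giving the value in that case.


This is 2/9 * 2F1(-2, 2; 5; -1) in reduced canonical form. Verdict: Kummer's theorem (I3) fires (x = -1; c = 5 equals 1+a-b for upper {-2, 2}: listed pattern). Value: 4/9.

First insight: t_0 = 2/9 here, and (1)_k (prefactor 2/9) is k! itself.
Adjacent-term ratio: r(k) = (-1) * (k-2) (k+2) / [(k+5) (k+1)] - poly over poly, x = (-1) from leading terms; C = 2/9 at k = 0.


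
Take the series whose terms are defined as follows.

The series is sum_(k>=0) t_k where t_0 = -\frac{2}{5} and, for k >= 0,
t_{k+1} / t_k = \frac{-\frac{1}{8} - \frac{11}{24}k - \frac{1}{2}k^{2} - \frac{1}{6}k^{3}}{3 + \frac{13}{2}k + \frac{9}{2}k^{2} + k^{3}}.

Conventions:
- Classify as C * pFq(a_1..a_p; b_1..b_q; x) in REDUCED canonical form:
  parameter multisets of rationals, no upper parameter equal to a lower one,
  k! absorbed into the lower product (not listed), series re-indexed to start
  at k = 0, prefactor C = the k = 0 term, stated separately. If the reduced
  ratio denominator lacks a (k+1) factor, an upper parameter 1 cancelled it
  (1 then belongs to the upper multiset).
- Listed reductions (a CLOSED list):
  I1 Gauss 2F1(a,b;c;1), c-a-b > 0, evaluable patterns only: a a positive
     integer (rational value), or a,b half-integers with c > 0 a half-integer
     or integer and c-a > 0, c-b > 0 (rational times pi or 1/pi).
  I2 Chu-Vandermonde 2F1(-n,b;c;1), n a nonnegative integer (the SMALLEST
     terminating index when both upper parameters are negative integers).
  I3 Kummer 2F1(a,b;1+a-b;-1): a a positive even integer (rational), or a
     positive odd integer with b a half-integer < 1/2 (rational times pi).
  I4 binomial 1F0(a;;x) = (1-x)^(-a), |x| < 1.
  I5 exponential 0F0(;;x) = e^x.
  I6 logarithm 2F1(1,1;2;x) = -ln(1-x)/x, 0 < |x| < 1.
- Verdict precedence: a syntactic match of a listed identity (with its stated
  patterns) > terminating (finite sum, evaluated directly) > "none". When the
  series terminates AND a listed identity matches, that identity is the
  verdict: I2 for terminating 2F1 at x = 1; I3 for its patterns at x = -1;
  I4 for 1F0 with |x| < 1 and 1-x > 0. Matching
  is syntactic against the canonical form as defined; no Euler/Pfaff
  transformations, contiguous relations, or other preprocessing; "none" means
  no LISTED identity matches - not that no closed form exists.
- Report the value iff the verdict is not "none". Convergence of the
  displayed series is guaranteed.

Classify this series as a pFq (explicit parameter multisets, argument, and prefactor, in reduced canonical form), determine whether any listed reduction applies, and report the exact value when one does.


Key observation: with t_0 = -\frac{2}{5}, the ratio is unreduced: k + 3/2 divides both sides (prefactor -2/5).
Adjacent-term ratio: r(k) = -\frac{1}{6} * (k+\frac{1}{2}) (k+1) / [(k+2) (k+1)] - poly over poly, x = -\frac{1}{6} from leading terms; C = -\frac{2}{5} at k = 0.

Canonical form: C = -\frac{2}{5} times 2F1 with upper {\frac{1}{2}, 1}, lower {2}, x = -\frac{1}{6}. Verdict: none (x = -\frac{1}{6}): each listed identity misses the multisets {\frac{1}{2}, 1} ; {2}.


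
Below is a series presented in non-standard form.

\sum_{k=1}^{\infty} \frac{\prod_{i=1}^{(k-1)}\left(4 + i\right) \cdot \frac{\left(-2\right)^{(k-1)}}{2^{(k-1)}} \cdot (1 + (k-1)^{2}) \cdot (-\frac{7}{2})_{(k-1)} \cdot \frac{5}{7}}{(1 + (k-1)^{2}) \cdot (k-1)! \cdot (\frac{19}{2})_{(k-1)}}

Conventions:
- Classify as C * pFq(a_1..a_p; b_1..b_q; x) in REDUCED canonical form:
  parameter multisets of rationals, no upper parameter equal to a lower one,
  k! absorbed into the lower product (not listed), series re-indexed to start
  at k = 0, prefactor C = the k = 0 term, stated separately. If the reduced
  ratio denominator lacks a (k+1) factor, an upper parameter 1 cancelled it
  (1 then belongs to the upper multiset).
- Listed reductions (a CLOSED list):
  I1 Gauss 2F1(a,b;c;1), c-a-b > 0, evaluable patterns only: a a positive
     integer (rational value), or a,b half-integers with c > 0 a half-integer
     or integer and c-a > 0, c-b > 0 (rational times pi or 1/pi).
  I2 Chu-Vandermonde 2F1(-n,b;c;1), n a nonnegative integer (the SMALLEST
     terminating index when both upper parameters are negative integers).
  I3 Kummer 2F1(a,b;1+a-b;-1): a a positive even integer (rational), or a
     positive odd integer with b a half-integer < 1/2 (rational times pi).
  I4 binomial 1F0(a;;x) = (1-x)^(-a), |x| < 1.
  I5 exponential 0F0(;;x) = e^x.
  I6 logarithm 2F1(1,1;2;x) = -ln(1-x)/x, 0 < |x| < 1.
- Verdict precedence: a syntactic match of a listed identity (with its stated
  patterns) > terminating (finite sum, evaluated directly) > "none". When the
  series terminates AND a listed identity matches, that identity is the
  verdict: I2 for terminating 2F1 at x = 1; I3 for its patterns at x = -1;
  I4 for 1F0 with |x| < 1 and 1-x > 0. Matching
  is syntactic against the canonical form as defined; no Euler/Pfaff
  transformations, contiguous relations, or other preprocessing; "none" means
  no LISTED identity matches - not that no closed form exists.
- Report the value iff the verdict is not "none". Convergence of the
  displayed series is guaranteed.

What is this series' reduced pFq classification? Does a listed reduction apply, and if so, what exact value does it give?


This is \frac{5}{7} * 2F1(-\frac{7}{2}, 5; \frac{19}{2}; -1) in reduced canonical form. Verdict (x = -1): Kummer's theorem (I3) applies (x = -1; c = \frac{19}{2} equals 1+a-b for upper {-\frac{7}{2}, 5}: listed pattern). Value: \frac{546975}{524288} \cdot \pi.

Key observation: t_0 being \frac{5}{7}, the running product (C = 5/7, x = -1) telescopes to a rising factorial.
Step ratio: r(k) = -1 * (k-\frac{7}{2}) (k+5) / [(k+\frac{19}{2}) (k+1)] ; factor over Q: parameters, x = -1, and C = \frac{5}{7}.
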